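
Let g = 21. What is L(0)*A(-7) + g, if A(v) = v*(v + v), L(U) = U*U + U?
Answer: 21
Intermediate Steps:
L(U) = U + U**2 (L(U) = U**2 + U = U + U**2)
A(v) = 2*v**2 (A(v) = v*(2*v) = 2*v**2)
L(0)*A(-7) + g = (0*(1 + 0))*(2*(-7)**2) + 21 = (0*1)*(2*49) + 21 = 0*98 + 21 = 0 + 21 = 21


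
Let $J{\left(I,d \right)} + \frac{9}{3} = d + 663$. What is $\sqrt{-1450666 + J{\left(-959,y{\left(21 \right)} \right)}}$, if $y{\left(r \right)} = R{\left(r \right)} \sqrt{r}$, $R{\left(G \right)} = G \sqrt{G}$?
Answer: $i \sqrt{1449565} \approx 1204.0 i$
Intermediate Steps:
$R{\left(G \right)} = G^{\frac{3}{2}}$
$y{\left(r \right)} = r^{2}$ ($y{\left(r \right)} = r^{\frac{3}{2}} \sqrt{r} = r^{2}$)
$J{\left(I,d \right)} = 660 + d$ ($J{\left(I,d \right)} = -3 + \left(d + 663\right) = -3 + \left(663 + d\right) = 660 + d$)
$\sqrt{-1450666 + J{\left(-959,y{\left(21 \right)} \right)}} = \sqrt{-1450666 + \left(660 + 21^{2}\right)} = \sqrt{-1450666 + \left(660 + 441\right)} = \sqrt{-1450666 + 1101} = \sqrt{-1449565} = i \sqrt{1449565}$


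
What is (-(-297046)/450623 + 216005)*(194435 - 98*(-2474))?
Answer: 2238174818000253/23717 ≈ 9.4370e+10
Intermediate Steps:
(-(-297046)/450623 + 216005)*(194435 - 98*(-2474)) = (-(-297046)/450623 + 216005)*(194435 + 242452) = (-1*(-15634/23717) + 216005)*436887 = (15634/23717 + 216005)*436887 = (5123006219/23717)*436887 = 2238174818000253/23717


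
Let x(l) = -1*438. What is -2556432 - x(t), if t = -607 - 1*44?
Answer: -2555994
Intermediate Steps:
t = -651 (t = -607 - 44 = -651)
x(l) = -438
-2556432 - x(t) = -2556432 - 1*(-438) = -2556432 + 438 = -2555994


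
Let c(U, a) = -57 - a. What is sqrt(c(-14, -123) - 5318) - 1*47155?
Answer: -47155 + 2*I*sqrt(1313) ≈ -47155.0 + 72.471*I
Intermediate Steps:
sqrt(c(-14, -123) - 5318) - 1*47155 = sqrt((-57 - 1*(-123)) - 5318) - 1*47155 = sqrt((-57 + 123) - 5318) - 47155 = sqrt(66 - 5318) - 47155 = sqrt(-5252) - 47155 = 2*I*sqrt(1313) - 47155 = -47155 + 2*I*sqrt(1313)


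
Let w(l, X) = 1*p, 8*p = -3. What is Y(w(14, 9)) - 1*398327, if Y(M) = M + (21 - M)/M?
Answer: -3187075/8 ≈ -3.9838e+5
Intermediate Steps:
p = -3/8 (p = (⅛)*(-3) = -3/8 ≈ -0.37500)
w(l, X) = -3/8 (w(l, X) = 1*(-3/8) = -3/8)
Y(M) = M + (21 - M)/M
Y(w(14, 9)) - 1*398327 = (-1 - 3/8 + 21/(-3/8)) - 1*398327 = (-1 - 3/8 + 21*(-8/3)) - 398327 = (-1 - 3/8 - 56) - 398327 = -459/8 - 398327 = -3187075/8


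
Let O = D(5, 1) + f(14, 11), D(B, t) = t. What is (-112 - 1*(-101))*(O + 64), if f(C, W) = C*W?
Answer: -2409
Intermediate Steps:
O = 155 (O = 1 + 14*11 = 1 + 154 = 155)
(-112 - 1*(-101))*(O + 64) = (-112 - 1*(-101))*(155 + 64) = (-112 + 101)*219 = -11*219 = -2409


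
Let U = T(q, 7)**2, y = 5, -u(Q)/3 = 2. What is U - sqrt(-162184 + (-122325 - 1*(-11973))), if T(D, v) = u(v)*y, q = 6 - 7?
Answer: 900 - 2*I*sqrt(68134) ≈ 900.0 - 522.05*I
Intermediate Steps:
u(Q) = -6 (u(Q) = -3*2 = -6)
q = -1
T(D, v) = -30 (T(D, v) = -6*5 = -30)
U = 900 (U = (-30)**2 = 900)
U - sqrt(-162184 + (-122325 - 1*(-11973))) = 900 - sqrt(-162184 + (-122325 - 1*(-11973))) = 900 - sqrt(-162184 + (-122325 + 11973)) = 900 - sqrt(-162184 - 110352) = 900 - sqrt(-272536) = 900 - 2*I*sqrt(68134)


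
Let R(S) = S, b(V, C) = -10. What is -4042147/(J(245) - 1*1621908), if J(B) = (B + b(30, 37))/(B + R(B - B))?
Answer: 198065203/79473445 ≈ 2.4922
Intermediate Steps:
J(B) = (-10 + B)/B (J(B) = (B - 10)/(B + (B - B)) = (-10 + B)/(B + 0) = (-10 + B)/B)
-4042147/(J(245) - 1*1621908) = -4042147/((-10 + 245)/245 - 1*1621908) = -4042147/((1/245)*235 - 1621908) = -4042147/(47/49 - 1621908) = -4042147/(-79473445/49) = -4042147*(-49/79473445) = 198065203/79473445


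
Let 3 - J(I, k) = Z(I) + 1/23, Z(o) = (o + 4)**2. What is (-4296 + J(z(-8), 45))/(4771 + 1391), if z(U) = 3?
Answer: -33289/47242 ≈ -0.70465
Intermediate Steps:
Z(o) = (4 + o)**2
J(I, k) = 68/23 - (4 + I)**2 (J(I, k) = 3 - ((4 + I)**2 + 1/23) = 3 - (1/23 + (4 + I)**2) = 3 + (-1/23 - (4 + I)**2) = 68/23 - (4 + I)**2)
(-4296 + J(z(-8), 45))/(4771 + 1391) = (-4296 + (68/23 - (4 + 3)**2))/(4771 + 1391) = (-4296 + (68/23 - 1*7**2))/6162 = (-4296 + (68/23 - 1*49))*(1/6162) = (-4296 + (68/23 - 49))*(1/6162) = (-4296 - 1059/23)*(1/6162) = -99867/23*1/6162 = -33289/47242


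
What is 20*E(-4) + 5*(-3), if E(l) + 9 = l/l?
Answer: -175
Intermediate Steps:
E(l) = -8 (E(l) = -9 + l/l = -9 + 1 = -8)
20*E(-4) + 5*(-3) = 20*(-8) + 5*(-3) = -160 - 15 = -175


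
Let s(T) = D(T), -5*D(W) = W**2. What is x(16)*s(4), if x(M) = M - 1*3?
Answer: -208/5 ≈ -41.600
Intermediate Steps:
D(W) = -W**2/5
s(T) = -T**2/5
x(M) = -3 + M (x(M) = M - 3 = -3 + M)
x(16)*s(4) = (-3 + 16)*(-1/5*4**2) = 13*(-1/5*16) = 13*(-16/5) = -208/5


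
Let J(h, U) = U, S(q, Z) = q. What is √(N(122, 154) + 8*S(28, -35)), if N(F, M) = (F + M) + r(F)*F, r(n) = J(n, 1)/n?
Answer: √501 ≈ 22.383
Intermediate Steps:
r(n) = 1/n
N(F, M) = 1 + F + M (N(F, M) = (F + M) + F/F = (F + M) + 1 = 1 + F + M)
√(N(122, 154) + 8*S(28, -35)) = √((1 + 122 + 154) + 8*28) = √(277 + 224) = √501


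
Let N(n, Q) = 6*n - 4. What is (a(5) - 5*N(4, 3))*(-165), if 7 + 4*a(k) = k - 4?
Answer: 33495/2 ≈ 16748.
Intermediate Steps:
a(k) = -11/4 + k/4 (a(k) = -7/4 + (k - 4)/4 = -7/4 + (-4 + k)/4 = -7/4 + (-1 + k/4) = -11/4 + k/4)
N(n, Q) = -4 + 6*n
(a(5) - 5*N(4, 3))*(-165) = ((-11/4 + (¼)*5) - 5*(-4 + 6*4))*(-165) = ((-11/4 + 5/4) - 5*(-4 + 24))*(-165) = (-3/2 - 5*20)*(-165) = (-3/2 - 100)*(-165) = -203/2*(-165) = 33495/2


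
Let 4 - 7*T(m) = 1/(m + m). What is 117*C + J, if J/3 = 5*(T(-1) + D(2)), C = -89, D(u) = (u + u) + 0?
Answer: -144807/14 ≈ -10343.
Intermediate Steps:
T(m) = 4/7 - 1/(14*m) (T(m) = 4/7 - 1/(7*(m + m)) = 4/7 - 1/(2*m)/7 = 4/7 - 1/(14*m))
D(u) = 2*u (D(u) = 2*u + 0 = 2*u)
J = 975/14 (J = 3*(5*((1/14)*(-1 + 8*(-1))/(-1) + 2*2)) = 3*(5*((1/14)*(-1)*(-1 - 8) + 4)) = 3*(5*((1/14)*(-1)*(-9) + 4)) = 3*(5*(9/14 + 4)) = 3*(5*(65/14)) = 3*(325/14) = 975/14 ≈ 69.643)
117*C + J = 117*(-89) + 975/14 = -10413 + 975/14 = -144807/14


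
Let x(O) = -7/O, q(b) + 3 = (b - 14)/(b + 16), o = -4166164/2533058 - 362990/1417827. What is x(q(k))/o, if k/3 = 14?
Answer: -364530959534049/249162670310252 ≈ -1.4630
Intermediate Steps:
k = 42 (k = 3*14 = 42)
o = -3413187264524/1795719012483 (o = -4166164*1/2533058 - 362990*1/1417827 = -2083082/1266529 - 362990/1417827 = -3413187264524/1795719012483 ≈ -1.9007)
q(b) = -3 + (-14 + b)/(16 + b) (q(b) = -3 + (b - 14)/(b + 16) = -3 + (-14 + b)/(16 + b))
x(q(k))/o = (-7*(16 + 42)/(2*(-31 - 1*42)))/(-3413187264524/1795719012483) = -7*29/(-31 - 42)*(-1795719012483/3413187264524) = -7/(2*(1/58)*(-73))*(-1795719012483/3413187264524) = -7/(-73/29)*(-1795719012483/3413187264524) = -7*(-29/73)*(-1795719012483/3413187264524) = (203/73)*(-1795719012483/3413187264524) = -364530959534049/249162670310252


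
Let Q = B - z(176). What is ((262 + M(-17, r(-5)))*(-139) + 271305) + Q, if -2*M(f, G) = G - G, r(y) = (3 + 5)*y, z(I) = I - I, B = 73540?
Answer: 308427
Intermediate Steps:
z(I) = 0
r(y) = 8*y
M(f, G) = 0 (M(f, G) = -(G - G)/2 = -1/2*0 = 0)
Q = 73540 (Q = 73540 - 1*0 = 73540 + 0 = 73540)
((262 + M(-17, r(-5)))*(-139) + 271305) + Q = ((262 + 0)*(-139) + 271305) + 73540 = (262*(-139) + 271305) + 73540 = (-36418 + 271305) + 73540 = 234887 + 73540 = 308427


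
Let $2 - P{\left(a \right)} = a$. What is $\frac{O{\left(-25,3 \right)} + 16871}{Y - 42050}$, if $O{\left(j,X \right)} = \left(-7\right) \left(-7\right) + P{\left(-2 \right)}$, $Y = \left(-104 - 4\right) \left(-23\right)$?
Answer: $- \frac{8462}{19783} \approx -0.42774$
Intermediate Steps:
$Y = 2484$ ($Y = \left(-108\right) \left(-23\right) = 2484$)
$P{\left(a \right)} = 2 - a$
$O{\left(j,X \right)} = 53$ ($O{\left(j,X \right)} = \left(-7\right) \left(-7\right) + \left(2 - -2\right) = 49 + \left(2 + 2\right) = 49 + 4 = 53$)
$\frac{O{\left(-25,3 \right)} + 16871}{Y - 42050} = \frac{53 + 16871}{2484 - 42050} = \frac{16924}{-39566} = 16924 \left(- \frac{1}{39566}\right) = - \frac{8462}{19783}$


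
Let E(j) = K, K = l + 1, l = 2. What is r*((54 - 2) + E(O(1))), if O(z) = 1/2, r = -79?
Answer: -4345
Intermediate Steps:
O(z) = 1/2
K = 3 (K = 2 + 1 = 3)
E(j) = 3
r*((54 - 2) + E(O(1))) = -79*((54 - 2) + 3) = -79*(52 + 3) = -79*55 = -4345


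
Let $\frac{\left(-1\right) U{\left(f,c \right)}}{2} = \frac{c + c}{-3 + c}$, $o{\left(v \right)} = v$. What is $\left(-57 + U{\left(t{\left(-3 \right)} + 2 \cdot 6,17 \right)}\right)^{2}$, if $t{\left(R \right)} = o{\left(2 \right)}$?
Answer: $\frac{187489}{49} \approx 3826.3$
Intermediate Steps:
$t{\left(R \right)} = 2$
$U{\left(f,c \right)} = - \frac{4 c}{-3 + c}$ ($U{\left(f,c \right)} = - 2 \frac{c + c}{-3 + c} = - 2 \frac{2 c}{-3 + c} = - \frac{4 c}{-3 + c}$)
$\left(-57 + U{\left(t{\left(-3 \right)} + 2 \cdot 6,17 \right)}\right)^{2} = \left(-57 - \frac{68}{-3 + 17}\right)^{2} = \left(-57 - \frac{68}{14}\right)^{2} = \left(-57 - 68 \cdot \frac{1}{14}\right)^{2} = \left(-57 - \frac{34}{7}\right)^{2} = \left(- \frac{433}{7}\right)^{2} = \frac{187489}{49}$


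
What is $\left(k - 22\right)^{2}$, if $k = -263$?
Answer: $81225$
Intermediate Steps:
$\left(k - 22\right)^{2} = \left(-263 - 22\right)^{2} = \left(-285\right)^{2} = 81225$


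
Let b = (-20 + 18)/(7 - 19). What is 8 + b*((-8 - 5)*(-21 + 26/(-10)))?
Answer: 887/15 ≈ 59.133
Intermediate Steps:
b = ⅙ (b = -2/(-12) = -2*(-1/12) = ⅙ ≈ 0.16667)
8 + b*((-8 - 5)*(-21 + 26/(-10))) = 8 + ((-8 - 5)*(-21 + 26/(-10)))/6 = 8 + (-13*(-21 + 26*(-⅒)))/6 = 8 + (-13*(-21 - 13/5))/6 = 8 + (-13*(-118/5))/6 = 8 + (⅙)*(1534/5) = 8 + 767/15 = 887/15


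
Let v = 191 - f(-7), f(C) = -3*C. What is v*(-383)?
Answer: -65110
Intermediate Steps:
v = 170 (v = 191 - (-3)*(-7) = 191 - 1*21 = 191 - 21 = 170)
v*(-383) = 170*(-383) = -65110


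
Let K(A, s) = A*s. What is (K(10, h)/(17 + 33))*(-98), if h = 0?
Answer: 0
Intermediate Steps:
(K(10, h)/(17 + 33))*(-98) = ((10*0)/(17 + 33))*(-98) = (0/50)*(-98) = ((1/50)*0)*(-98) = 0*(-98) = 0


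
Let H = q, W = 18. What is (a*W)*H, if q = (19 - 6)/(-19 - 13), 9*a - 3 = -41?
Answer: 247/8 ≈ 30.875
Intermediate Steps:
a = -38/9 (a = ⅓ + (⅑)*(-41) = ⅓ - 41/9 = -38/9 ≈ -4.2222)
q = -13/32 (q = 13/(-32) = 13*(-1/32) = -13/32 ≈ -0.40625)
H = -13/32 ≈ -0.40625
(a*W)*H = -38/9*18*(-13/32) = -76*(-13/32) = 247/8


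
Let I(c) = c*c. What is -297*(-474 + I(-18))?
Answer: 44550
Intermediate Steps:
I(c) = c²
-297*(-474 + I(-18)) = -297*(-474 + (-18)²) = -297*(-474 + 324) = -297*(-150) = 44550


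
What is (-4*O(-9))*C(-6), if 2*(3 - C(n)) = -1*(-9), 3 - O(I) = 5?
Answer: -12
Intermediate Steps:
O(I) = -2 (O(I) = 3 - 1*5 = 3 - 5 = -2)
C(n) = -3/2 (C(n) = 3 - (-1)*(-9)/2 = 3 - 1/2*9 = 3 - 9/2 = -3/2)
(-4*O(-9))*C(-6) = -4*(-2)*(-3/2) = 8*(-3/2) = -12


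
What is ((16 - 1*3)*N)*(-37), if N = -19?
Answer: 9139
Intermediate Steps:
((16 - 1*3)*N)*(-37) = ((16 - 1*3)*(-19))*(-37) = ((16 - 3)*(-19))*(-37) = (13*(-19))*(-37) = -247*(-37) = 9139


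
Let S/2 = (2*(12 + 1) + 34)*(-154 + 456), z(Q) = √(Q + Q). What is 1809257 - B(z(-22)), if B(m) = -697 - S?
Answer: 1846194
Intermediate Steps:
z(Q) = √2*√Q (z(Q) = √(2*Q) = √2*√Q)
S = 36240 (S = 2*((2*(12 + 1) + 34)*(-154 + 456)) = 2*((2*13 + 34)*302) = 2*((26 + 34)*302) = 2*(60*302) = 2*18120 = 36240)
B(m) = -36937 (B(m) = -697 - 1*36240 = -697 - 36240 = -36937)
1809257 - B(z(-22)) = 1809257 - 1*(-36937) = 1809257 + 36937 = 1846194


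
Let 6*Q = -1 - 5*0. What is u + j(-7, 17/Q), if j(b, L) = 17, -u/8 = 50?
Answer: -383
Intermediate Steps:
Q = -⅙ (Q = (-1 - 5*0)/6 = (-1 + 0)/6 = (⅙)*(-1) = -⅙ ≈ -0.16667)
u = -400 (u = -8*50 = -400)
u + j(-7, 17/Q) = -400 + 17 = -383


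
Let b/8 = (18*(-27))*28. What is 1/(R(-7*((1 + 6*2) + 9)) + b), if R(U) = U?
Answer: -1/109018 ≈ -9.1728e-6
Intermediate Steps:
b = -108864 (b = 8*((18*(-27))*28) = 8*(-486*28) = 8*(-13608) = -108864)
1/(R(-7*((1 + 6*2) + 9)) + b) = 1/(-7*((1 + 6*2) + 9) - 108864) = 1/(-7*((1 + 12) + 9) - 108864) = 1/(-7*(13 + 9) - 108864) = 1/(-7*22 - 108864) = 1/(-154 - 108864) = 1/(-109018) = -1/109018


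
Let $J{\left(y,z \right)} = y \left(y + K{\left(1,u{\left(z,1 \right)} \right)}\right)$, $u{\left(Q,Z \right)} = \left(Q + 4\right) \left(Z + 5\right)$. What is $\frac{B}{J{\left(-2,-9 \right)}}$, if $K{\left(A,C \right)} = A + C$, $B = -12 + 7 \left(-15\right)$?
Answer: $- \frac{117}{62} \approx -1.8871$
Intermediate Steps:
$u{\left(Q,Z \right)} = \left(4 + Q\right) \left(5 + Z\right)$
$B = -117$ ($B = -12 - 105 = -117$)
$J{\left(y,z \right)} = y \left(25 + y + 6 z\right)$ ($J{\left(y,z \right)} = y \left(y + \left(1 + \left(20 + 4 \cdot 1 + 5 z + z 1\right)\right)\right) = y \left(y + \left(1 + \left(20 + 4 + 5 z + z\right)\right)\right) = y \left(y + \left(1 + \left(24 + 6 z\right)\right)\right) = y \left(y + \left(25 + 6 z\right)\right) = y \left(25 + y + 6 z\right)$)
$\frac{B}{J{\left(-2,-9 \right)}} = - \frac{117}{\left(-2\right) \left(25 - 2 + 6 \left(-9\right)\right)} = - \frac{117}{\left(-2\right) \left(25 - 2 - 54\right)} = - \frac{117}{\left(-2\right) \left(-31\right)} = - \frac{117}{62}$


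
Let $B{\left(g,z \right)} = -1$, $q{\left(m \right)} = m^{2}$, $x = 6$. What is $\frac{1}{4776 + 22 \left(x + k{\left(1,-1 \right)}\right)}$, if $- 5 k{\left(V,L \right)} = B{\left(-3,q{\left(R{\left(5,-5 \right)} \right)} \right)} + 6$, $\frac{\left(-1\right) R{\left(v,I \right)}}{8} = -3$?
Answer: $\frac{1}{4886} \approx 0.00020467$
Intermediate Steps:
$R{\left(v,I \right)} = 24$ ($R{\left(v,I \right)} = \left(-8\right) \left(-3\right) = 24$)
$k{\left(V,L \right)} = -1$ ($k{\left(V,L \right)} = - \frac{-1 + 6}{5} = \left(- \frac{1}{5}\right) 5 = -1$)
$\frac{1}{4776 + 22 \left(x + k{\left(1,-1 \right)}\right)} = \frac{1}{4776 + 22 \left(6 - 1\right)} = \frac{1}{4776 + 22 \cdot 5} = \frac{1}{4776 + 110} = \frac{1}{4886}$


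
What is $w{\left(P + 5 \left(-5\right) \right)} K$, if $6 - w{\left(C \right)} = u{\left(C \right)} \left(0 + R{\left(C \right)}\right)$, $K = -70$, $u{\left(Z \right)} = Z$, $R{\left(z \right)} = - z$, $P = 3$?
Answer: $-34300$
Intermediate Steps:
$w{\left(C \right)} = 6 + C^{2}$ ($w{\left(C \right)} = 6 - C \left(0 - C\right) = 6 - C \left(- C\right) = 6 - - C^{2} = 6 + C^{2}$)
$w{\left(P + 5 \left(-5\right) \right)} K = \left(6 + \left(3 + 5 \left(-5\right)\right)^{2}\right) \left(-70\right) = \left(6 + \left(3 - 25\right)^{2}\right) \left(-70\right) = \left(6 + \left(-22\right)^{2}\right) \left(-70\right) = \left(6 + 484\right) \left(-70\right) = 490 \left(-70\right) = -34300$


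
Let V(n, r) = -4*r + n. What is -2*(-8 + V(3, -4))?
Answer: -22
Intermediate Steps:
V(n, r) = n - 4*r
-2*(-8 + V(3, -4)) = -2*(-8 + (3 - 4*(-4))) = -2*(-8 + (3 + 16)) = -2*(-8 + 19) = -2*11 = -22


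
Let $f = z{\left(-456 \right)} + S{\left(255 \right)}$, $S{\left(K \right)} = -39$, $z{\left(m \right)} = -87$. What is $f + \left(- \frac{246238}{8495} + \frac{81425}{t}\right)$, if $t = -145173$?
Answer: $- \frac{191827638559}{1233244635} \approx -155.55$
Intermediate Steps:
$f = -126$ ($f = -87 - 39 = -126$)
$f + \left(- \frac{246238}{8495} + \frac{81425}{t}\right) = -126 + \left(- \frac{246238}{8495} + \frac{81425}{-145173}\right) = -126 + \left(\left(-246238\right) \frac{1}{8495} + 81425 \left(- \frac{1}{145173}\right)\right) = -126 - \frac{36438814549}{1233244635} = - \frac{191827638559}{1233244635}$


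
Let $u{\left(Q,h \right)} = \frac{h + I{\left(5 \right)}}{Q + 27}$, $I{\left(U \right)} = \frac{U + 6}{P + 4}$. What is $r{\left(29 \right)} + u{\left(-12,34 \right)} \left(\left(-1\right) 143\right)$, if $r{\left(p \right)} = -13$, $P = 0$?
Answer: $- \frac{7267}{20} \approx -363.35$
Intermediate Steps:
$I{\left(U \right)} = \frac{3}{2} + \frac{U}{4}$ ($I{\left(U \right)} = \frac{U + 6}{0 + 4} = \frac{6 + U}{4} = \left(6 + U\right) \frac{1}{4} = \frac{3}{2} + \frac{U}{4}$)
$u{\left(Q,h \right)} = \frac{\frac{11}{4} + h}{27 + Q}$ ($u{\left(Q,h \right)} = \frac{h + \left(\frac{3}{2} + \frac{1}{4} \cdot 5\right)}{Q + 27} = \frac{h + \left(\frac{3}{2} + \frac{5}{4}\right)}{27 + Q} = \frac{h + \frac{11}{4}}{27 + Q} = \frac{\frac{11}{4} + h}{27 + Q}$)
$r{\left(29 \right)} + u{\left(-12,34 \right)} \left(\left(-1\right) 143\right) = -13 + \frac{\frac{11}{4} + 34}{27 - 12} \left(\left(-1\right) 143\right) = -13 + \frac{1}{15} \cdot \frac{147}{4} \left(-143\right) = -13 + \frac{49}{20} \left(-143\right) = -13 - \frac{7007}{20} = - \frac{7267}{20}$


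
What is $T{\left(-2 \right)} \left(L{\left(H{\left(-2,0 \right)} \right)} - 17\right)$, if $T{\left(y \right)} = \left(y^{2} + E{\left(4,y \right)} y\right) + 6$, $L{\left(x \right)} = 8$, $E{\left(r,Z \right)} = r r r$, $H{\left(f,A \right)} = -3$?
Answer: $1062$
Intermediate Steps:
$E{\left(r,Z \right)} = r^{3}$ ($E{\left(r,Z \right)} = r^{2} r = r^{3}$)
$T{\left(y \right)} = 6 + y^{2} + 64 y$ ($T{\left(y \right)} = \left(y^{2} + 4^{3} y\right) + 6 = \left(y^{2} + 64 y\right) + 6 = 6 + y^{2} + 64 y$)
$T{\left(-2 \right)} \left(L{\left(H{\left(-2,0 \right)} \right)} - 17\right) = \left(6 + \left(-2\right)^{2} + 64 \left(-2\right)\right) \left(8 - 17\right) = \left(6 + 4 - 128\right) \left(-9\right) = \left(-118\right) \left(-9\right) = 1062$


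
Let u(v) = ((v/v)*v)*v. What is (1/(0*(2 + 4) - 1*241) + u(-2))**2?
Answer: 927369/58081 ≈ 15.967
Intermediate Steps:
u(v) = v**2 (u(v) = (1*v)*v = v*v = v**2)
(1/(0*(2 + 4) - 1*241) + u(-2))**2 = (1/(0*(2 + 4) - 1*241) + (-2)**2)**2 = (1/(0*6 - 241) + 4)**2 = (1/(0 - 241) + 4)**2 = (1/(-241) + 4)**2 = (-1/241 + 4)**2 = (963/241)**2 = 927369/58081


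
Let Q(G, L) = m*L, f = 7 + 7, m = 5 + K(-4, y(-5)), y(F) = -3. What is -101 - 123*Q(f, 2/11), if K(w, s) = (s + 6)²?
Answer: -4555/11 ≈ -414.09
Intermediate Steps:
K(w, s) = (6 + s)²
m = 14 (m = 5 + (6 - 3)² = 5 + 3² = 5 + 9 = 14)
f = 14
Q(G, L) = 14*L
-101 - 123*Q(f, 2/11) = -101 - 1722*2/11 = -101 - 123*28/11 = -101 - 3444/11 = -4555/11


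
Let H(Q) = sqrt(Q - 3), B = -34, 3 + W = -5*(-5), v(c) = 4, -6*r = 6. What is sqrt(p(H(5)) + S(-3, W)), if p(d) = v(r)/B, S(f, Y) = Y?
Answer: 2*sqrt(1581)/17 ≈ 4.6779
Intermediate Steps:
r = -1 (r = -1/6*6 = -1)
W = 22 (W = -3 - 5*(-5) = -3 + 25 = 22)
H(Q) = sqrt(-3 + Q)
p(d) = -2/17 (p(d) = 4/(-34) = 4*(-1/34) = -2/17)
sqrt(p(H(5)) + S(-3, W)) = sqrt(-2/17 + 22) = sqrt(372/17) = 2*sqrt(1581)/17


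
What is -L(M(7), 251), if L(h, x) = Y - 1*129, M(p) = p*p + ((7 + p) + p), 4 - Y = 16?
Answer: 141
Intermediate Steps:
Y = -12 (Y = 4 - 1*16 = 4 - 16 = -12)
M(p) = 7 + p² + 2*p (M(p) = p² + (7 + 2*p) = 7 + p² + 2*p)
L(h, x) = -141 (L(h, x) = -12 - 1*129 = -12 - 129 = -141)
-L(M(7), 251) = -1*(-141) = 141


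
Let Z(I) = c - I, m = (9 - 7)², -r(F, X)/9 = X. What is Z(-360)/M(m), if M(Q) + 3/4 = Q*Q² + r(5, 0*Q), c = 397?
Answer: 3028/253 ≈ 11.968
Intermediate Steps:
r(F, X) = -9*X
m = 4 (m = 2² = 4)
Z(I) = 397 - I
M(Q) = -¾ + Q³ (M(Q) = -¾ + (Q*Q² - 0*Q) = -¾ + (Q³ - 9*0) = -¾ + (Q³ + 0) = -¾ + Q³)
Z(-360)/M(m) = (397 - 1*(-360))/(-¾ + 4³) = (397 + 360)/(-¾ + 64) = 757/(253/4) = 757*(4/253) = 3028/253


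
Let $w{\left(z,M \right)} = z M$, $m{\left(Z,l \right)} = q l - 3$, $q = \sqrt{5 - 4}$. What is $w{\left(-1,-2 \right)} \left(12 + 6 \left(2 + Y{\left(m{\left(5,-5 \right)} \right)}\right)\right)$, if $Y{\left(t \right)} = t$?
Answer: $-48$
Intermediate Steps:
$q = 1$ ($q = \sqrt{1} = 1$)
$m{\left(Z,l \right)} = -3 + l$ ($m{\left(Z,l \right)} = 1 l - 3 = l - 3 = -3 + l$)
$w{\left(z,M \right)} = M z$
$w{\left(-1,-2 \right)} \left(12 + 6 \left(2 + Y{\left(m{\left(5,-5 \right)} \right)}\right)\right) = \left(-2\right) \left(-1\right) \left(12 + 6 \left(2 - 8\right)\right) = 2 \left(12 + 6 \left(2 - 8\right)\right) = 2 \left(12 + 6 \left(-6\right)\right) = 2 \left(12 - 36\right) = 2 \left(-24\right) = -48$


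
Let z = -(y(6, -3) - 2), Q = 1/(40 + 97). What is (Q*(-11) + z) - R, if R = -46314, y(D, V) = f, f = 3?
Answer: 6344870/137 ≈ 46313.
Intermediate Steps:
Q = 1/137 ≈ 0.0072993
y(D, V) = 3
z = -1 (z = -(3 - 2) = -1*1 = -1)
(Q*(-11) + z) - R = ((1/137)*(-11) - 1) - 1*(-46314) = (-11/137 - 1) + 46314 = -148/137 + 46314 = 6344870/137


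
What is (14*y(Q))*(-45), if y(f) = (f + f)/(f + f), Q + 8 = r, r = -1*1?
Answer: -630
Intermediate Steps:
r = -1
Q = -9 (Q = -8 - 1 = -9)
y(f) = 1 (y(f) = (2*f)/((2*f)) = (2*f)*(1/(2*f)) = 1)
(14*y(Q))*(-45) = (14*1)*(-45) = 14*(-45) = -630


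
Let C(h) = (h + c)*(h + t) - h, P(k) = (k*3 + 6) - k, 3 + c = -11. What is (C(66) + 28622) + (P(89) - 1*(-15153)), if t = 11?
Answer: 47897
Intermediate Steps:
c = -14 (c = -3 - 11 = -14)
P(k) = 6 + 2*k (P(k) = (3*k + 6) - k = (6 + 3*k) - k = 6 + 2*k)
C(h) = -h + (-14 + h)*(11 + h) (C(h) = (h - 14)*(h + 11) - h = (-14 + h)*(11 + h) - h = -h + (-14 + h)*(11 + h))
(C(66) + 28622) + (P(89) - 1*(-15153)) = ((-154 + 66² - 4*66) + 28622) + ((6 + 2*89) - 1*(-15153)) = ((-154 + 4356 - 264) + 28622) + ((6 + 178) + 15153) = (3938 + 28622) + (184 + 15153) = 32560 + 15337 = 47897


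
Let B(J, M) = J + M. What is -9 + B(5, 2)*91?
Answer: 628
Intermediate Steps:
-9 + B(5, 2)*91 = -9 + (5 + 2)*91 = -9 + 7*91 = -9 + 637 = 628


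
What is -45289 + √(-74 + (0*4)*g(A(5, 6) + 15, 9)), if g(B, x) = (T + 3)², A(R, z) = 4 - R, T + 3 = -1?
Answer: -45289 + I*√74 ≈ -45289.0 + 8.6023*I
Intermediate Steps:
T = -4 (T = -3 - 1 = -4)
g(B, x) = 1 (g(B, x) = (-4 + 3)² = (-1)² = 1)
-45289 + √(-74 + (0*4)*g(A(5, 6) + 15, 9)) = -45289 + √(-74 + (0*4)*1) = -45289 + √(-74 + 0*1) = -45289 + √(-74 + 0) = -45289 + √(-74) = -45289 + I*√74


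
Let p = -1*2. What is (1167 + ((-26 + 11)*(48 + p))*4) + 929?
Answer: -664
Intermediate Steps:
p = -2
(1167 + ((-26 + 11)*(48 + p))*4) + 929 = (1167 + ((-26 + 11)*(48 - 2))*4) + 929 = (1167 - 15*46*4) + 929 = (1167 - 690*4) + 929 = (1167 - 2760) + 929 = -1593 + 929 = -664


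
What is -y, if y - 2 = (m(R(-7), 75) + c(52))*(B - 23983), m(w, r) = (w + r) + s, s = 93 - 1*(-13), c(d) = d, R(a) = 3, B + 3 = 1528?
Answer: 5300086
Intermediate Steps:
B = 1525 (B = -3 + 1528 = 1525)
s = 106 (s = 93 + 13 = 106)
m(w, r) = 106 + r + w (m(w, r) = (w + r) + 106 = (r + w) + 106 = 106 + r + w)
y = -5300086 (y = 2 + ((106 + 75 + 3) + 52)*(1525 - 23983) = 2 + (184 + 52)*(-22458) = 2 + 236*(-22458) = 2 - 5300088 = -5300086)
-y = -1*(-5300086) = 5300086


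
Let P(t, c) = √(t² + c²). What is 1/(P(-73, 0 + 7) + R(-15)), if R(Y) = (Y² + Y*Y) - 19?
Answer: 431/180383 - √5378/180383 ≈ 0.0019828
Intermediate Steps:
R(Y) = -19 + 2*Y² (R(Y) = (Y² + Y²) - 19 = 2*Y² - 19 = -19 + 2*Y²)
P(t, c) = √(c² + t²)
1/(P(-73, 0 + 7) + R(-15)) = 1/(√((0 + 7)² + (-73)²) + (-19 + 2*(-15)²)) = 1/(√(7² + 5329) + (-19 + 2*225)) = 1/(√(49 + 5329) + (-19 + 450)) = 1/(√5378 + 431) = 1/(431 + √5378)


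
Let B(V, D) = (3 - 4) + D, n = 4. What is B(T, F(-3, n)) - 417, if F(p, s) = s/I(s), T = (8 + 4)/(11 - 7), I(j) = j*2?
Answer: -835/2 ≈ -417.50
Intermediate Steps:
I(j) = 2*j
T = 3 (T = 12/4 = 12*(1/4) = 3)
F(p, s) = 1/2 (F(p, s) = s/((2*s)) = s*(1/(2*s)) = 1/2)
B(V, D) = -1 + D
B(T, F(-3, n)) - 417 = (-1 + 1/2) - 417 = -1/2 - 417 = -835/2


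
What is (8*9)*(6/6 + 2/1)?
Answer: 216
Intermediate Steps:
(8*9)*(6/6 + 2/1) = 72*(6*(1/6) + 2*1) = 72*(1 + 2) = 72*3 = 216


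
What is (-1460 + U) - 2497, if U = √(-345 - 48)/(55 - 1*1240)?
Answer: -3957 - I*√393/1185 ≈ -3957.0 - 0.016729*I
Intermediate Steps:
U = -I*√393/1185 (U = √(-393)/(55 - 1240) = (I*√393)/(-1185) = (I*√393)*(-1/1185) = -I*√393/1185 ≈ -0.016729*I)
(-1460 + U) - 2497 = (-1460 - I*√393/1185) - 2497 = -3957 - I*√393/1185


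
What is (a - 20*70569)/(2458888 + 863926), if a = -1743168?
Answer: -1577274/1661407 ≈ -0.94936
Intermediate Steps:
(a - 20*70569)/(2458888 + 863926) = (-1743168 - 20*70569)/(2458888 + 863926) = (-1743168 - 1411380)/3322814 = -3154548*1/3322814 = -1577274/1661407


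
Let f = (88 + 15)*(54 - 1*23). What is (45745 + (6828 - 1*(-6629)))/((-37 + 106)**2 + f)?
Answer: 29601/3977 ≈ 7.4430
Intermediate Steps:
f = 3193 (f = 103*(54 - 23) = 103*31 = 3193)
(45745 + (6828 - 1*(-6629)))/((-37 + 106)**2 + f) = (45745 + (6828 - 1*(-6629)))/((-37 + 106)**2 + 3193) = (45745 + (6828 + 6629))/(69**2 + 3193) = (45745 + 13457)/(4761 + 3193) = 59202/7954 = 59202*(1/7954) = 29601/3977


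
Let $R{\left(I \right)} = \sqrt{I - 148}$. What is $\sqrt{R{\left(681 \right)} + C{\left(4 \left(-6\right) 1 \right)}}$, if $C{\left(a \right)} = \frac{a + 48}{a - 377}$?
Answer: $\frac{\sqrt{-9624 + 160801 \sqrt{533}}}{401} \approx 4.7986$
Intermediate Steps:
$C{\left(a \right)} = \frac{48 + a}{-377 + a}$
$R{\left(I \right)} = \sqrt{-148 + I}$
$\sqrt{R{\left(681 \right)} + C{\left(4 \left(-6\right) 1 \right)}} = \sqrt{\sqrt{-148 + 681} + \frac{48 + 4 \left(-6\right) 1}{-377 + 4 \left(-6\right) 1}} = \sqrt{\sqrt{533} + \frac{48 - 24}{-377 - 24}} = \sqrt{\sqrt{533} + \frac{1}{-401} \cdot 24} = \sqrt{\sqrt{533} - \frac{24}{401}} = \sqrt{- \frac{24}{401} + \sqrt{533}}$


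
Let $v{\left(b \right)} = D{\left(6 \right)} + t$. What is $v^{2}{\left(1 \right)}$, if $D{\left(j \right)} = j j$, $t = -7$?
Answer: $841$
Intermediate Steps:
$D{\left(j \right)} = j^{2}$
$v{\left(b \right)} = 29$ ($v{\left(b \right)} = 6^{2} - 7 = 36 - 7 = 29$)
$v^{2}{\left(1 \right)} = 29^{2} = 841$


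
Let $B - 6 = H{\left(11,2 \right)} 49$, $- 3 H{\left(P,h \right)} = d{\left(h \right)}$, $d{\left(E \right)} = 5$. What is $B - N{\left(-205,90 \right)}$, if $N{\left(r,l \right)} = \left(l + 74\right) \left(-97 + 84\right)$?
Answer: $\frac{6169}{3} \approx 2056.3$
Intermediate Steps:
$H{\left(P,h \right)} = - \frac{5}{3}$ ($H{\left(P,h \right)} = \left(- \frac{1}{3}\right) 5 = - \frac{5}{3}$)
$B = - \frac{227}{3}$ ($B = 6 - \frac{245}{3} = - \frac{227}{3} \approx -75.667$)
$N{\left(r,l \right)} = -962 - 13 l$ ($N{\left(r,l \right)} = \left(74 + l\right) \left(-13\right) = -962 - 13 l$)
$B - N{\left(-205,90 \right)} = - \frac{227}{3} - \left(-962 - 1170\right) = - \frac{227}{3} - -2132 = - \frac{227}{3} + 2132 = \frac{6169}{3}$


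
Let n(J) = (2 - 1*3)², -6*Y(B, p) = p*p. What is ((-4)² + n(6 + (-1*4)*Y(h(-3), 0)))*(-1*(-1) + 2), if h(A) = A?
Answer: 51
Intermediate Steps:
Y(B, p) = -p²/6 (Y(B, p) = -p*p/6 = -p²/6)
n(J) = 1 (n(J) = (2 - 3)² = (-1)² = 1)
((-4)² + n(6 + (-1*4)*Y(h(-3), 0)))*(-1*(-1) + 2) = ((-4)² + 1)*(-1*(-1) + 2) = (16 + 1)*(1 + 2) = 17*3 = 51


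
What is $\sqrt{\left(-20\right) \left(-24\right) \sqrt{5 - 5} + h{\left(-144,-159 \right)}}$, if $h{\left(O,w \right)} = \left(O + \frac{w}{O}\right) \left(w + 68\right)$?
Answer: $\frac{19 \sqrt{5187}}{12} \approx 114.03$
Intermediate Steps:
$h{\left(O,w \right)} = \left(68 + w\right) \left(O + \frac{w}{O}\right)$ ($h{\left(O,w \right)} = \left(O + \frac{w}{O}\right) \left(68 + w\right) = \left(68 + w\right) \left(O + \frac{w}{O}\right)$)
$\sqrt{\left(-20\right) \left(-24\right) \sqrt{5 - 5} + h{\left(-144,-159 \right)}} = \sqrt{\left(-20\right) \left(-24\right) \sqrt{5 - 5} + \frac{\left(-159\right)^{2} + 68 \left(-159\right) + \left(-144\right)^{2} \left(68 - 159\right)}{-144}} = \sqrt{480 \sqrt{0} - \frac{25281 - 10812 + 20736 \left(-91\right)}{144}} = \sqrt{480 \cdot 0 - \frac{25281 - 10812 - 1886976}{144}} = \sqrt{0 - - \frac{624169}{48}} = \sqrt{0 + \frac{624169}{48}} = \sqrt{\frac{624169}{48}} = \frac{19 \sqrt{5187}}{12}$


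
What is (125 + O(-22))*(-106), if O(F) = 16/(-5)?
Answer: -64554/5 ≈ -12911.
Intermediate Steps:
O(F) = -16/5 (O(F) = 16*(-⅕) = -16/5)
(125 + O(-22))*(-106) = (125 - 16/5)*(-106) = (609/5)*(-106) = -64554/5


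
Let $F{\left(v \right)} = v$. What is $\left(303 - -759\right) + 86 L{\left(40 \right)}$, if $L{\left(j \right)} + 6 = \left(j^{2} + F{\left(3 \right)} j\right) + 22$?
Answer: $150358$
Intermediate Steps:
$L{\left(j \right)} = 16 + j^{2} + 3 j$ ($L{\left(j \right)} = -6 + \left(\left(j^{2} + 3 j\right) + 22\right) = -6 + \left(22 + j^{2} + 3 j\right) = 16 + j^{2} + 3 j$)
$\left(303 - -759\right) + 86 L{\left(40 \right)} = \left(303 - -759\right) + 86 \left(16 + 40^{2} + 3 \cdot 40\right) = \left(303 + 759\right) + 86 \left(16 + 1600 + 120\right) = 1062 + 86 \cdot 1736 = 1062 + 149296 = 150358$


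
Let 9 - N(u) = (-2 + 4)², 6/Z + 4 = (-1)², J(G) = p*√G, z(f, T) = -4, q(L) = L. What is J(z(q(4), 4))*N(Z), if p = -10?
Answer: -100*I ≈ -100.0*I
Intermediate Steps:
J(G) = -10*√G
Z = -2 (Z = 6/(-4 + (-1)²) = 6/(-4 + 1) = 6/(-3) = 6*(-⅓) = -2)
N(u) = 5 (N(u) = 9 - (-2 + 4)² = 9 - 1*2² = 9 - 1*4 = 9 - 4 = 5)
J(z(q(4), 4))*N(Z) = -20*I*5 = -100*I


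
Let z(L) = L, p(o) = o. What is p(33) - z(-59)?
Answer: 92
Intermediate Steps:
p(33) - z(-59) = 33 - 1*(-59) = 33 + 59 = 92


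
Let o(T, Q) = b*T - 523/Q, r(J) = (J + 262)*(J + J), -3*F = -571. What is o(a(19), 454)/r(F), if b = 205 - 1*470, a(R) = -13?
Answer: 14071563/703561076 ≈ 0.020000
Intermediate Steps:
F = 571/3 (F = -1/3*(-571) = 571/3 ≈ 190.33)
b = -265 (b = 205 - 470 = -265)
r(J) = 2*J*(262 + J) (r(J) = (262 + J)*(2*J) = 2*J*(262 + J))
o(T, Q) = -523/Q - 265*T (o(T, Q) = -265*T - 523/Q = -523/Q - 265*T)
o(a(19), 454)/r(F) = (-523/454 - 265*(-13))/((2*(571/3)*(262 + 571/3))) = (-523*1/454 + 3445)/((2*(571/3)*(1357/3))) = (-523/454 + 3445)/(1549694/9) = (1563507/454)*(9/1549694) = 14071563/703561076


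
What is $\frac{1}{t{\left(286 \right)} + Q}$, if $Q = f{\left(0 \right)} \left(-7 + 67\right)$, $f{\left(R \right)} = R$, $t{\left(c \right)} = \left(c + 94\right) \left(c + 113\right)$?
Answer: $\frac{1}{151620} \approx 6.5954 \cdot 10^{-6}$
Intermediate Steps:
$t{\left(c \right)} = \left(94 + c\right) \left(113 + c\right)$
$Q = 0$ ($Q = 0 \left(-7 + 67\right) = 0 \cdot 60 = 0$)
$\frac{1}{t{\left(286 \right)} + Q} = \frac{1}{\left(10622 + 286^{2} + 207 \cdot 286\right) + 0} = \frac{1}{\left(10622 + 81796 + 59202\right) + 0} = \frac{1}{151620 + 0} = \frac{1}{151620}$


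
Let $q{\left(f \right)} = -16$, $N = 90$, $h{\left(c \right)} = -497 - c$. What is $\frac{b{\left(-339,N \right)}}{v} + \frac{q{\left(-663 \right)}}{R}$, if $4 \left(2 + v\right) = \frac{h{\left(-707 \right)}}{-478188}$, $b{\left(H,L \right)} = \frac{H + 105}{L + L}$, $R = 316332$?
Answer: $\frac{163858927904}{252124116885} \approx 0.64991$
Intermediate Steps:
$b{\left(H,L \right)} = \frac{105 + H}{2 L}$
$v = - \frac{637619}{318792}$ ($v = -2 + \frac{\left(-497 - -707\right) \frac{1}{-478188}}{4} = -2 + \frac{\left(-497 + 707\right) \left(- \frac{1}{478188}\right)}{4} = -2 + \frac{210 \left(- \frac{1}{478188}\right)}{4} = -2 + \frac{1}{4} \left(- \frac{35}{79698}\right) = -2 - \frac{35}{318792} = - \frac{637619}{318792} \approx -2.0001$)
$\frac{b{\left(-339,N \right)}}{v} + \frac{q{\left(-663 \right)}}{R} = \frac{\frac{1}{2} \cdot \frac{1}{90} \left(105 - 339\right)}{- \frac{637619}{318792}} - \frac{16}{316332} = \frac{1}{2} \cdot \frac{1}{90} \left(-234\right) \left(- \frac{318792}{637619}\right) - \frac{4}{79083} = \left(- \frac{13}{10}\right) \left(- \frac{318792}{637619}\right) - \frac{4}{79083} = \frac{2072148}{3188095} - \frac{4}{79083} = \frac{163858927904}{252124116885}$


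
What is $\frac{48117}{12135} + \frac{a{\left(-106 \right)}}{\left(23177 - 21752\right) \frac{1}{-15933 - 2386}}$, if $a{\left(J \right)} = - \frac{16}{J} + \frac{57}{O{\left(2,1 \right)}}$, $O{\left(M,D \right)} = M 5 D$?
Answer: $- \frac{43534349221}{610997250} \approx -71.251$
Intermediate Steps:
$O{\left(M,D \right)} = 5 D M$ ($O{\left(M,D \right)} = 5 M D = 5 D M$)
$a{\left(J \right)} = \frac{57}{10} - \frac{16}{J}$ ($a{\left(J \right)} = - \frac{16}{J} + \frac{57}{5 \cdot 1 \cdot 2} = - \frac{16}{J} + \frac{57}{10} = \frac{57}{10} - \frac{16}{J}$)
$\frac{48117}{12135} + \frac{a{\left(-106 \right)}}{\left(23177 - 21752\right) \frac{1}{-15933 - 2386}} = \frac{48117}{12135} + \frac{\frac{57}{10} - \frac{16}{-106}}{\left(23177 - 21752\right) \frac{1}{-15933 - 2386}} = 48117 \cdot \frac{1}{12135} + \frac{\frac{57}{10} - - \frac{8}{53}}{1425 \frac{1}{-18319}} = \frac{16039}{4045} + \frac{\frac{57}{10} + \frac{8}{53}}{1425 \left(- \frac{1}{18319}\right)} = \frac{16039}{4045} + \frac{3101}{530 \left(- \frac{1425}{18319}\right)} = \frac{16039}{4045} + \frac{3101}{530} \left(- \frac{18319}{1425}\right) = \frac{16039}{4045} - \frac{56807219}{755250} = - \frac{43534349221}{610997250}$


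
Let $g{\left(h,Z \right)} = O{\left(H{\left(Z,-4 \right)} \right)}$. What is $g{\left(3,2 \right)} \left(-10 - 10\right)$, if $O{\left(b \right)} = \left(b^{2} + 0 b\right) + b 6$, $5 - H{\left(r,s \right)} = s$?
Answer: $-2700$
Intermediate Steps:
$H{\left(r,s \right)} = 5 - s$
$O{\left(b \right)} = b^{2} + 6 b$ ($O{\left(b \right)} = \left(b^{2} + 0\right) + 6 b = b^{2} + 6 b$)
$g{\left(h,Z \right)} = 135$ ($g{\left(h,Z \right)} = \left(5 - -4\right) \left(6 + \left(5 - -4\right)\right) = \left(5 + 4\right) \left(6 + \left(5 + 4\right)\right) = 9 \left(6 + 9\right) = 9 \cdot 15 = 135$)
$g{\left(3,2 \right)} \left(-10 - 10\right) = 135 \left(-10 - 10\right) = 135 \left(-20\right) = -2700$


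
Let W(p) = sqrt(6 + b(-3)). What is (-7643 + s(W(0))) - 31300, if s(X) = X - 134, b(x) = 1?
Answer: -39077 + sqrt(7) ≈ -39074.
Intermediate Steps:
W(p) = sqrt(7) (W(p) = sqrt(6 + 1) = sqrt(7))
s(X) = -134 + X
(-7643 + s(W(0))) - 31300 = (-7643 + (-134 + sqrt(7))) - 31300 = (-7777 + sqrt(7)) - 31300 = -39077 + sqrt(7)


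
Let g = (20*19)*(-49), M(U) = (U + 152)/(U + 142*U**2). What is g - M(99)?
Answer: -25916079671/1391841 ≈ -18620.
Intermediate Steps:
M(U) = (152 + U)/(U + 142*U**2)
g = -18620 (g = 380*(-49) = -18620)
g - M(99) = -18620 - (152 + 99)/(99*(1 + 142*99)) = -18620 - 251/(99*(1 + 14058)) = -18620 - 251/(99*14059) = -18620 - 1*251/1391841 = -18620 - 251/1391841 = -25916079671/1391841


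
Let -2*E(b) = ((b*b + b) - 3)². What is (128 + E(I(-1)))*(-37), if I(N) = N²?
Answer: -9435/2 ≈ -4717.5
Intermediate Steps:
E(b) = -(-3 + b + b²)²/2 (E(b) = -((b*b + b) - 3)²/2 = -((b² + b) - 3)²/2 = -((b + b²) - 3)²/2 = -(-3 + b + b²)²/2)
(128 + E(I(-1)))*(-37) = (128 - (-3 + (-1)² + ((-1)²)²)²/2)*(-37) = (128 - (-3 + 1 + 1²)²/2)*(-37) = (128 - (-3 + 1 + 1)²/2)*(-37) = (128 - ½*(-1)²)*(-37) = (128 - ½*1)*(-37) = (128 - ½)*(-37) = (255/2)*(-37) = -9435/2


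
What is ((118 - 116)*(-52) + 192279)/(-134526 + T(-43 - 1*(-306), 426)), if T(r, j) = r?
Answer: -192175/134263 ≈ -1.4313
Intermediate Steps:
((118 - 116)*(-52) + 192279)/(-134526 + T(-43 - 1*(-306), 426)) = ((118 - 116)*(-52) + 192279)/(-134526 + (-43 - 1*(-306))) = (2*(-52) + 192279)/(-134526 + (-43 + 306)) = (-104 + 192279)/(-134526 + 263) = 192175/(-134263) = 192175*(-1/134263) = -192175/134263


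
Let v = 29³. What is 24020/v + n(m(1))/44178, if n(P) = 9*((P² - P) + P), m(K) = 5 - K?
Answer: 177444596/179576207 ≈ 0.98813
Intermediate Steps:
n(P) = 9*P²
v = 24389
24020/v + n(m(1))/44178 = 24020/24389 + (9*(5 - 1*1)²)/44178 = 24020*(1/24389) + (9*(5 - 1)²)*(1/44178) = 24020/24389 + (9*4²)*(1/44178) = 24020/24389 + (9*16)*(1/44178) = 24020/24389 + 144*(1/44178) = 24020/24389 + 24/7363 = 177444596/179576207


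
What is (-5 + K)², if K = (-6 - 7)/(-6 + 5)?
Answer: 64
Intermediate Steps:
K = 13 (K = -13/(-1) = -13*(-1) = 13)
(-5 + K)² = (-5 + 13)² = 8² = 64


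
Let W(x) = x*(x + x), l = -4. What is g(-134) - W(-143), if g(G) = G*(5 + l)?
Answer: -41032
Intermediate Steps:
W(x) = 2*x**2 (W(x) = x*(2*x) = 2*x**2)
g(G) = G (g(G) = G*(5 - 4) = G*1 = G)
g(-134) - W(-143) = -134 - 2*(-143)**2 = -134 - 2*20449 = -134 - 1*40898 = -134 - 40898 = -41032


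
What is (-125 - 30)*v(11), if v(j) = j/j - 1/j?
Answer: -1550/11 ≈ -140.91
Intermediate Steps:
v(j) = 1 - 1/j
(-125 - 30)*v(11) = (-125 - 30)*((-1 + 11)/11) = -155*10/11 = -1550/11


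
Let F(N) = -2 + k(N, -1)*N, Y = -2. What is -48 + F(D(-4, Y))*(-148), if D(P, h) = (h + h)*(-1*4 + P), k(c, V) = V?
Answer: 4984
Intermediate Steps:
D(P, h) = 2*h*(-4 + P) (D(P, h) = (2*h)*(-4 + P) = 2*h*(-4 + P))
F(N) = -2 - N
-48 + F(D(-4, Y))*(-148) = -48 + (-2 - 2*(-2)*(-4 - 4))*(-148) = -48 + (-2 - 2*(-2)*(-8))*(-148) = -48 + (-2 - 1*32)*(-148) = -48 + (-2 - 32)*(-148) = -48 - 34*(-148) = -48 + 5032 = 4984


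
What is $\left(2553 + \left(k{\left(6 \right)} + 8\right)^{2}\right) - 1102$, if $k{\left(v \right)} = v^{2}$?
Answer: $3387$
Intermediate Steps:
$\left(2553 + \left(k{\left(6 \right)} + 8\right)^{2}\right) - 1102 = \left(2553 + \left(6^{2} + 8\right)^{2}\right) - 1102 = \left(2553 + \left(36 + 8\right)^{2}\right) - 1102 = \left(2553 + 44^{2}\right) - 1102 = \left(2553 + 1936\right) - 1102 = 4489 - 1102 = 3387$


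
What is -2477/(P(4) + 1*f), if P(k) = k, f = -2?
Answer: -2477/2 ≈ -1238.5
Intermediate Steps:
-2477/(P(4) + 1*f) = -2477/(4 + 1*(-2)) = -2477/(4 - 2) = -2477/2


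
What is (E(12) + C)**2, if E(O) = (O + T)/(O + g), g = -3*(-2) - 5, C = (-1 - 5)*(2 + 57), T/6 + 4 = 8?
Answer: 20848356/169 ≈ 1.2336e+5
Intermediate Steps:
T = 24 (T = -24 + 6*8 = -24 + 48 = 24)
C = -354 (C = -6*59 = -354)
g = 1 (g = 6 - 5 = 1)
E(O) = (24 + O)/(1 + O) (E(O) = (O + 24)/(O + 1) = (24 + O)/(1 + O))
(E(12) + C)**2 = ((24 + 12)/(1 + 12) - 354)**2 = (36/13 - 354)**2 = (-4566/13)**2 = 20848356/169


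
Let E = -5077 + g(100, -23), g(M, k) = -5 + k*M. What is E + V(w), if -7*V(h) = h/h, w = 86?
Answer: -51675/7 ≈ -7382.1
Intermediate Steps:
g(M, k) = -5 + M*k
E = -7382 (E = -5077 + (-5 + 100*(-23)) = -5077 + (-5 - 2300) = -5077 - 2305 = -7382)
V(h) = -⅐ (V(h) = -h/(7*h) = -⅐*1 = -⅐)
E + V(w) = -7382 - ⅐ = -51675/7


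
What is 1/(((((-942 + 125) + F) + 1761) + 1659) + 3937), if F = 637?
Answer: 1/7177 ≈ 0.00013933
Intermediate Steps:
1/(((((-942 + 125) + F) + 1761) + 1659) + 3937) = 1/(((((-942 + 125) + 637) + 1761) + 1659) + 3937) = 1/((((-817 + 637) + 1761) + 1659) + 3937) = 1/(((-180 + 1761) + 1659) + 3937) = 1/((1581 + 1659) + 3937) = 1/(3240 + 3937) = 1/7177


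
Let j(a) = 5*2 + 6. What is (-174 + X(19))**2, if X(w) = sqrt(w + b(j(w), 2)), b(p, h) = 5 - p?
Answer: 30284 - 696*sqrt(2) ≈ 29300.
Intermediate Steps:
j(a) = 16 (j(a) = 10 + 6 = 16)
X(w) = sqrt(-11 + w) (X(w) = sqrt(w + (5 - 1*16)) = sqrt(w + (5 - 16)) = sqrt(w - 11) = sqrt(-11 + w))
(-174 + X(19))**2 = (-174 + sqrt(-11 + 19))**2 = (-174 + sqrt(8))**2 = (-174 + 2*sqrt(2))**2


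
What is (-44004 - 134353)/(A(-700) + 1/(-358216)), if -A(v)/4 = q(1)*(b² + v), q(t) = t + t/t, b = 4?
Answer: -63890331112/1960157951 ≈ -32.594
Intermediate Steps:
q(t) = 1 + t (q(t) = t + 1 = 1 + t)
A(v) = -128 - 8*v (A(v) = -4*(1 + 1)*(4² + v) = -8*(16 + v) = -4*(32 + 2*v) = -128 - 8*v)
(-44004 - 134353)/(A(-700) + 1/(-358216)) = (-44004 - 134353)/((-128 - 8*(-700)) + 1/(-358216)) = -178357/((-128 + 5600) - 1/358216) = -178357/(5472 - 1/358216) = -178357/1960157951/358216 = -178357*358216/1960157951 = -63890331112/1960157951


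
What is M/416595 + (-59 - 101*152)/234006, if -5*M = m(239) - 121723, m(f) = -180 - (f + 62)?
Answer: -1168086167/162476215950 ≈ -0.0071893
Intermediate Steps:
m(f) = -242 - f (m(f) = -180 - (62 + f) = -180 + (-62 - f) = -242 - f)
M = 122204/5 (M = -((-242 - 1*239) - 121723)/5 = -((-242 - 239) - 121723)/5 = -(-481 - 121723)/5 = -⅕*(-122204) = 122204/5 ≈ 24441.)
M/416595 + (-59 - 101*152)/234006 = (122204/5)/416595 + (-59 - 101*152)/234006 = (122204/5)*(1/416595) + (-59 - 15352)*(1/234006) = 122204/2082975 - 15411*1/234006 = 122204/2082975 - 5137/78002 = -1168086167/162476215950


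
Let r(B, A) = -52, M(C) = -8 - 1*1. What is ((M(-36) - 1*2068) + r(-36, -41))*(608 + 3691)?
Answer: -9152571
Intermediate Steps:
M(C) = -9 (M(C) = -8 - 1 = -9)
((M(-36) - 1*2068) + r(-36, -41))*(608 + 3691) = ((-9 - 1*2068) - 52)*(608 + 3691) = ((-9 - 2068) - 52)*4299 = (-2077 - 52)*4299 = -2129*4299 = -9152571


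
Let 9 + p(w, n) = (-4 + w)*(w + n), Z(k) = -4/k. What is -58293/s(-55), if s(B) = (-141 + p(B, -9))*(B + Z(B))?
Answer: 1068705/3651382 ≈ 0.29269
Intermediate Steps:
p(w, n) = -9 + (-4 + w)*(n + w) (p(w, n) = -9 + (-4 + w)*(w + n) = -9 + (-4 + w)*(n + w))
s(B) = (B - 4/B)*(-114 + B² - 13*B) (s(B) = (-141 + (-9 + B² - 4*(-9) - 4*B - 9*B))*(B - 4/B) = (-141 + (-9 + B² + 36 - 4*B - 9*B))*(B - 4/B) = (-141 + (27 + B² - 13*B))*(B - 4/B) = (-114 + B² - 13*B)*(B - 4/B) = (B - 4/B)*(-114 + B² - 13*B))
-58293/s(-55) = -58293/(52 + (-55)³ - 118*(-55) - 13*(-55)² + 456/(-55)) = -58293/(52 - 166375 + 6490 - 13*3025 + 456*(-1/55)) = -58293/(52 - 166375 + 6490 - 39325 - 456/55) = -58293/(-10954146/55) = -58293*(-55/10954146) = 1068705/3651382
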